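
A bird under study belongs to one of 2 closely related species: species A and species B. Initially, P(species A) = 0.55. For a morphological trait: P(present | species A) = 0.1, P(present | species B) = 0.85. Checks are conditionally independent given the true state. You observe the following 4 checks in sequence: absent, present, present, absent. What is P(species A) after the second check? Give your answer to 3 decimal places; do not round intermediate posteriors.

After 'absent': P(species A) = 0.9·0.5500 / (0.9·0.5500 + 0.15·0.4500) ≈ 0.8800
After 'present': P(species A) = 0.1·0.8800 / (0.1·0.8800 + 0.85·0.1200) ≈ 0.4632

0.463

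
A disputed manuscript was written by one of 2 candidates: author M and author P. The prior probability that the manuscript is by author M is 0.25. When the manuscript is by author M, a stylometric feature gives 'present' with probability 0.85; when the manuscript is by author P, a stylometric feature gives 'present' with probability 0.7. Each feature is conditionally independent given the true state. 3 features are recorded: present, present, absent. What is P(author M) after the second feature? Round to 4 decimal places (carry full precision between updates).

After 'present': P(author M) = 0.85·0.2500 / (0.85·0.2500 + 0.7·0.7500) ≈ 0.2881
After 'present': P(author M) = 0.85·0.2881 / (0.85·0.2881 + 0.7·0.7119) ≈ 0.3295

0.3295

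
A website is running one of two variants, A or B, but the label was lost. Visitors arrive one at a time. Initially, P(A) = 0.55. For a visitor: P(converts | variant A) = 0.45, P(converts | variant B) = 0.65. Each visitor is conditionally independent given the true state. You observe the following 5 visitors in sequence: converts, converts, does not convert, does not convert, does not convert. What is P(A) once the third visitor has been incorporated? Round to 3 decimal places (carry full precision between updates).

After 'converts': P(A) = 0.45·0.5500 / (0.45·0.5500 + 0.65·0.4500) ≈ 0.4583
After 'converts': P(A) = 0.45·0.4583 / (0.45·0.4583 + 0.65·0.5417) ≈ 0.3694
After 'does not convert': P(A) = 0.55·0.3694 / (0.55·0.3694 + 0.35·0.6306) ≈ 0.4793

0.479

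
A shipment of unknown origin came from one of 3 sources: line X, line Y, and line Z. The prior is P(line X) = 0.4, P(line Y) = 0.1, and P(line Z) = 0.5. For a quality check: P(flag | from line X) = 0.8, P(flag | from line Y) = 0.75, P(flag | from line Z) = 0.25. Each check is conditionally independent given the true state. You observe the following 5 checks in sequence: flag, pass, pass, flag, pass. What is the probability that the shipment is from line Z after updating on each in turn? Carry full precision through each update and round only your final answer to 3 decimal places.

After 'flag': normaliser = 0.8·0.4000 + 0.75·0.1000 + 0.25·0.5000; P(line X) ≈ 0.6154, P(line Y) ≈ 0.1442, P(line Z) ≈ 0.2404
After 'pass': normaliser = 0.2·0.6154 + 0.25·0.1442 + 0.75·0.2404; P(line X) ≈ 0.3626, P(line Y) ≈ 0.1062, P(line Z) ≈ 0.5312
After 'pass': normaliser = 0.2·0.3626 + 0.25·0.1062 + 0.75·0.5312; P(line X) ≈ 0.1458, P(line Y) ≈ 0.0534, P(line Z) ≈ 0.8008
After 'flag': normaliser = 0.8·0.1458 + 0.75·0.0534 + 0.25·0.8008; P(line X) ≈ 0.3268, P(line Y) ≈ 0.1122, P(line Z) ≈ 0.5610
After 'pass': normaliser = 0.2·0.3268 + 0.25·0.1122 + 0.75·0.5610; P(line X) ≈ 0.1271, P(line Y) ≈ 0.0546, P(line Z) ≈ 0.8183

0.818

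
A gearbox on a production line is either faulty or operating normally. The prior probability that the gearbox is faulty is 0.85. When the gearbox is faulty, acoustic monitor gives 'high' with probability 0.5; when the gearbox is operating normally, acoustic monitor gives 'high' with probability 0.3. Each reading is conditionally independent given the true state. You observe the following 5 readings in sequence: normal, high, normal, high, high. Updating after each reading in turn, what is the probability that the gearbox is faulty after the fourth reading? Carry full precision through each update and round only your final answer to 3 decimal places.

0.889

Each posterior becomes the prior for the next update.
After 'normal': P(faulty) = 0.5·0.8500 / (0.5·0.8500 + 0.7·0.1500) ≈ 0.8019
After 'high': P(faulty) = 0.5·0.8019 / (0.5·0.8019 + 0.3·0.1981) ≈ 0.8709
After 'normal': P(faulty) = 0.5·0.8709 / (0.5·0.8709 + 0.7·0.1291) ≈ 0.8281
After 'high': P(faulty) = 0.5·0.8281 / (0.5·0.8281 + 0.3·0.1719) ≈ 0.8893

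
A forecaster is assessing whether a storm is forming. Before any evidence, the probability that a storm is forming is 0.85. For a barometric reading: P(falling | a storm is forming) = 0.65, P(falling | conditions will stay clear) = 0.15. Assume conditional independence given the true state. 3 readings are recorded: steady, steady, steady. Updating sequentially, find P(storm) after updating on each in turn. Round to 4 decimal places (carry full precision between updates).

0.2835

After 'steady': P(storm) = 0.35·0.8500 / (0.35·0.8500 + 0.85·0.1500) ≈ 0.7000
After 'steady': P(storm) = 0.35·0.7000 / (0.35·0.7000 + 0.85·0.3000) ≈ 0.4900
After 'steady': P(storm) = 0.35·0.4900 / (0.35·0.4900 + 0.85·0.5100) ≈ 0.2835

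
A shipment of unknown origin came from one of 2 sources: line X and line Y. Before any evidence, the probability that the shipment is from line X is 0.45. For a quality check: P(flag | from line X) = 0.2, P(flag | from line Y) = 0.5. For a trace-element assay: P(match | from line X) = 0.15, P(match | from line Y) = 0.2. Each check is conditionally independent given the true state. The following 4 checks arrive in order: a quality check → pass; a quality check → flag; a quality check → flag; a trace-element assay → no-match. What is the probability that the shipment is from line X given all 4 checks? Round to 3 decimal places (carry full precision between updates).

0.182

After a quality check='pass': P(line X) = 0.8·0.4500 / (0.8·0.4500 + 0.5·0.5500) ≈ 0.5669
After a quality check='flag': P(line X) = 0.2·0.5669 / (0.2·0.5669 + 0.5·0.4331) ≈ 0.3437
After a quality check='flag': P(line X) = 0.2·0.3437 / (0.2·0.3437 + 0.5·0.6563) ≈ 0.1732
After a trace-element assay='no-match': P(line X) = 0.85·0.1732 / (0.85·0.1732 + 0.8·0.8268) ≈ 0.1820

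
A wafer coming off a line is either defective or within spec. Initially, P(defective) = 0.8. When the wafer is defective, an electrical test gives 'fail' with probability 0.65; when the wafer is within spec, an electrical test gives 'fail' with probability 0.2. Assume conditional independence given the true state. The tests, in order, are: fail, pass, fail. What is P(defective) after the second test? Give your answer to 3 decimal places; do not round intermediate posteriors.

0.850

Apply Bayes' rule sequentially, carrying P(defective) forward.
After 'fail': P(defective) = 0.65·0.8000 / (0.65·0.8000 + 0.2·0.2000) ≈ 0.9286
After 'pass': P(defective) = 0.35·0.9286 / (0.35·0.9286 + 0.8·0.0714) ≈ 0.8505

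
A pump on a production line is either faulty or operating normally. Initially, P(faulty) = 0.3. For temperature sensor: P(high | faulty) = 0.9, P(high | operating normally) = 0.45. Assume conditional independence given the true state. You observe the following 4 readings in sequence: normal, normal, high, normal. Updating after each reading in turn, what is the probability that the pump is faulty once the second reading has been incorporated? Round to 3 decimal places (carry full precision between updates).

After 'normal': P(faulty) = 0.1·0.3000 / (0.1·0.3000 + 0.55·0.7000) ≈ 0.0723
After 'normal': P(faulty) = 0.1·0.0723 / (0.1·0.0723 + 0.55·0.9277) ≈ 0.0140

0.014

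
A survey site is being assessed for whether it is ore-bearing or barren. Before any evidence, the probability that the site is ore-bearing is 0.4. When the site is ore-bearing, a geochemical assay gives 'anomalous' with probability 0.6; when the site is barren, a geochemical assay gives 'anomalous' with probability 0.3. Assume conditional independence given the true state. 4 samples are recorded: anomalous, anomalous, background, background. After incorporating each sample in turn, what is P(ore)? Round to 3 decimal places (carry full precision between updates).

0.465

After 'anomalous': P(ore) = 0.6·0.4000 / (0.6·0.4000 + 0.3·0.6000) ≈ 0.5714
After 'anomalous': P(ore) = 0.6·0.5714 / (0.6·0.5714 + 0.3·0.4286) ≈ 0.7273
After 'background': P(ore) = 0.4·0.7273 / (0.4·0.7273 + 0.7·0.2727) ≈ 0.6038
After 'background': P(ore) = 0.4·0.6038 / (0.4·0.6038 + 0.7·0.3962) ≈ 0.4655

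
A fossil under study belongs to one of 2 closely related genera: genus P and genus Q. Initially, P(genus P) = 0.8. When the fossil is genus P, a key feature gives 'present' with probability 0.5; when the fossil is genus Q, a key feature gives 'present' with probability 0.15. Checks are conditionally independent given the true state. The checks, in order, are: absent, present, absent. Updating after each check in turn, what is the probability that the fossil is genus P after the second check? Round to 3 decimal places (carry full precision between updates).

0.887

After 'absent': P(genus P) = 0.5·0.8000 / (0.5·0.8000 + 0.85·0.2000) ≈ 0.7018
After 'present': P(genus P) = 0.5·0.7018 / (0.5·0.7018 + 0.15·0.2982) ≈ 0.8869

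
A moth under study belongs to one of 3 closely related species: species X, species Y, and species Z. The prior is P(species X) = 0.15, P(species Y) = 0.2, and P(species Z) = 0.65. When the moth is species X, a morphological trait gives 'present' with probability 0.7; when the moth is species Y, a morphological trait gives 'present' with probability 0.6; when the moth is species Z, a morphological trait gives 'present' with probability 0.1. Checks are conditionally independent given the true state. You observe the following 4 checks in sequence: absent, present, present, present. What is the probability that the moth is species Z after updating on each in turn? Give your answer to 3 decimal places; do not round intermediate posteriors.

0.018

Apply Bayes' rule sequentially, carrying P(species Z) forward.
After 'absent': normaliser = 0.3·0.1500 + 0.4·0.2000 + 0.9·0.6500; P(species X) ≈ 0.0634, P(species Y) ≈ 0.1127, P(species Z) ≈ 0.8239
After 'present': normaliser = 0.7·0.0634 + 0.6·0.1127 + 0.1·0.8239; P(species X) ≈ 0.2283, P(species Y) ≈ 0.3478, P(species Z) ≈ 0.4239
After 'present': normaliser = 0.7·0.2283 + 0.6·0.3478 + 0.1·0.4239; P(species X) ≈ 0.3889, P(species Y) ≈ 0.5079, P(species Z) ≈ 0.1032
After 'present': normaliser = 0.7·0.3889 + 0.6·0.5079 + 0.1·0.1032; P(species X) ≈ 0.4635, P(species Y) ≈ 0.5189, P(species Z) ≈ 0.0176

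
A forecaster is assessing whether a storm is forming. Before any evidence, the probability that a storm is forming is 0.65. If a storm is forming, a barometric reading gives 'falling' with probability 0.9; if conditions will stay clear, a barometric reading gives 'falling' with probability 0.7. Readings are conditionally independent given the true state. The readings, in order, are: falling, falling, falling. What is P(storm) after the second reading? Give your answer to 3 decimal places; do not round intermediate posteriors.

After 'falling': P(storm) = 0.9·0.6500 / (0.9·0.6500 + 0.7·0.3500) ≈ 0.7048
After 'falling': P(storm) = 0.9·0.7048 / (0.9·0.7048 + 0.7·0.2952) ≈ 0.7543

0.754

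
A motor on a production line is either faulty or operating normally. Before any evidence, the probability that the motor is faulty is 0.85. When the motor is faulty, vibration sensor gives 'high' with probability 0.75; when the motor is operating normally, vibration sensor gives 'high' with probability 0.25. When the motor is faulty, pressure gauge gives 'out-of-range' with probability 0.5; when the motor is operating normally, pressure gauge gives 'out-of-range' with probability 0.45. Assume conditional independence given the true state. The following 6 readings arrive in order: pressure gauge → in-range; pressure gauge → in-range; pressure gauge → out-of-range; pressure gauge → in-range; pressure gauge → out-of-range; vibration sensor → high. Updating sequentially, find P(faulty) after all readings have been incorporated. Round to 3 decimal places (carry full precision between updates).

0.940

Each posterior becomes the prior for the next update.
After pressure gauge='in-range': P(faulty) = 0.5·0.8500 / (0.5·0.8500 + 0.55·0.1500) ≈ 0.8374
After pressure gauge='in-range': P(faulty) = 0.5·0.8374 / (0.5·0.8374 + 0.55·0.1626) ≈ 0.8240
After pressure gauge='out-of-range': P(faulty) = 0.5·0.8240 / (0.5·0.8240 + 0.45·0.1760) ≈ 0.8388
After pressure gauge='in-range': P(faulty) = 0.5·0.8388 / (0.5·0.8388 + 0.55·0.1612) ≈ 0.8255
After pressure gauge='out-of-range': P(faulty) = 0.5·0.8255 / (0.5·0.8255 + 0.45·0.1745) ≈ 0.8402
After vibration sensor='high': P(faulty) = 0.75·0.8402 / (0.75·0.8402 + 0.25·0.1598) ≈ 0.9404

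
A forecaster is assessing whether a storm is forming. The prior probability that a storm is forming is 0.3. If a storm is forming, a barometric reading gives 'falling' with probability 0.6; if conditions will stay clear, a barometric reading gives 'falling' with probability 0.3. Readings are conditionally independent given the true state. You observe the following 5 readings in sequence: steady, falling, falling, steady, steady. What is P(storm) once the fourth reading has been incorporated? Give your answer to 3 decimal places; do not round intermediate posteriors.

Apply Bayes' rule sequentially, carrying P(storm) forward.
After 'steady': P(storm) = 0.4·0.3000 / (0.4·0.3000 + 0.7·0.7000) ≈ 0.1967
After 'falling': P(storm) = 0.6·0.1967 / (0.6·0.1967 + 0.3·0.8033) ≈ 0.3288
After 'falling': P(storm) = 0.6·0.3288 / (0.6·0.3288 + 0.3·0.6712) ≈ 0.4948
After 'steady': P(storm) = 0.4·0.4948 / (0.4·0.4948 + 0.7·0.5052) ≈ 0.3589

0.359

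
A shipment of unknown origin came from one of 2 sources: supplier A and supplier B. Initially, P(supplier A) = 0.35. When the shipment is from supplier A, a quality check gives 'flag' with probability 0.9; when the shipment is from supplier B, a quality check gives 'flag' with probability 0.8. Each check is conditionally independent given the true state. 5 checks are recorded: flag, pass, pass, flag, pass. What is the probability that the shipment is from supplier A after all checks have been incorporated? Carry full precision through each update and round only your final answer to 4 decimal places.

0.0785

After 'flag': P(supplier A) = 0.9·0.3500 / (0.9·0.3500 + 0.8·0.6500) ≈ 0.3772
After 'pass': P(supplier A) = 0.1·0.3772 / (0.1·0.3772 + 0.2·0.6228) ≈ 0.2325
After 'pass': P(supplier A) = 0.1·0.2325 / (0.1·0.2325 + 0.2·0.7675) ≈ 0.1315
After 'flag': P(supplier A) = 0.9·0.1315 / (0.9·0.1315 + 0.8·0.8685) ≈ 0.1456
After 'pass': P(supplier A) = 0.1·0.1456 / (0.1·0.1456 + 0.2·0.8544) ≈ 0.0785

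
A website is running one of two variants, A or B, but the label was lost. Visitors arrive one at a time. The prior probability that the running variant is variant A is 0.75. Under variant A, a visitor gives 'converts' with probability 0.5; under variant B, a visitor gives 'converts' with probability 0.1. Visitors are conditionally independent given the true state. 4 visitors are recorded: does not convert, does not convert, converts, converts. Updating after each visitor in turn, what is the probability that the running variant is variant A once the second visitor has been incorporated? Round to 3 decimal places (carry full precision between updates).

0.481

After 'does not convert': P(A) = 0.5·0.7500 / (0.5·0.7500 + 0.9·0.2500) ≈ 0.6250
After 'does not convert': P(A) = 0.5·0.6250 / (0.5·0.6250 + 0.9·0.3750) ≈ 0.4808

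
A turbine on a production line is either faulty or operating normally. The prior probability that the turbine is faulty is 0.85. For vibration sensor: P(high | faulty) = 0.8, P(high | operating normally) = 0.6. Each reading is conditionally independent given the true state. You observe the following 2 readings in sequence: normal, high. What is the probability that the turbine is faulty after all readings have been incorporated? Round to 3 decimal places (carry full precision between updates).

0.791

Each posterior becomes the prior for the next update.
After 'normal': P(faulty) = 0.2·0.8500 / (0.2·0.8500 + 0.4·0.1500) ≈ 0.7391
After 'high': P(faulty) = 0.8·0.7391 / (0.8·0.7391 + 0.6·0.2609) ≈ 0.7907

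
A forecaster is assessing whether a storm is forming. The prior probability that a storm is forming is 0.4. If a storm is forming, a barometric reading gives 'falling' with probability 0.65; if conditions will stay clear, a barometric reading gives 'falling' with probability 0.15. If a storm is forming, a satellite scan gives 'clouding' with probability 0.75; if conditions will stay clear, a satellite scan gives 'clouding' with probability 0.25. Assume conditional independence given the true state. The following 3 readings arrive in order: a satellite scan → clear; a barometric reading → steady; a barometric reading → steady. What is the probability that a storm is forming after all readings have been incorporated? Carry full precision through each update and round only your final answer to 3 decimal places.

After a satellite scan='clear': P(storm) = 0.25·0.4000 / (0.25·0.4000 + 0.75·0.6000) ≈ 0.1818
After a barometric reading='steady': P(storm) = 0.35·0.1818 / (0.35·0.1818 + 0.85·0.8182) ≈ 0.0838
After a barometric reading='steady': P(storm) = 0.35·0.0838 / (0.35·0.0838 + 0.85·0.9162) ≈ 0.0363

0.036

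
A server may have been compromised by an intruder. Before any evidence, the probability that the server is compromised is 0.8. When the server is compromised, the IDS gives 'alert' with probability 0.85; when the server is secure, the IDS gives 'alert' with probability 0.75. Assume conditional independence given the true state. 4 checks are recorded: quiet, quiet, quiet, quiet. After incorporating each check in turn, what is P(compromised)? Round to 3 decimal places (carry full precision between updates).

Apply Bayes' rule sequentially, carrying P(compromised) forward.
After 'quiet': P(compromised) = 0.15·0.8000 / (0.15·0.8000 + 0.25·0.2000) ≈ 0.7059
After 'quiet': P(compromised) = 0.15·0.7059 / (0.15·0.7059 + 0.25·0.2941) ≈ 0.5902
After 'quiet': P(compromised) = 0.15·0.5902 / (0.15·0.5902 + 0.25·0.4098) ≈ 0.4635
After 'quiet': P(compromised) = 0.15·0.4635 / (0.15·0.4635 + 0.25·0.5365) ≈ 0.3414

0.341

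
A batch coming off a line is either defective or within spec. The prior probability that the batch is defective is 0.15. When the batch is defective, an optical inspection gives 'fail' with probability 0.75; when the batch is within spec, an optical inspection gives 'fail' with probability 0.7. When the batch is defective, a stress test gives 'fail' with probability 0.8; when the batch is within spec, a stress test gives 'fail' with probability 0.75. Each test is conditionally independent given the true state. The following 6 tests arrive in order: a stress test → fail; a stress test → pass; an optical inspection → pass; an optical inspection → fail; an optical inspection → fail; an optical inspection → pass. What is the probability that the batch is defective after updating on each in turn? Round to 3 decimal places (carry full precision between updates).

After a stress test='fail': P(defective) = 0.8·0.1500 / (0.8·0.1500 + 0.75·0.8500) ≈ 0.1584
After a stress test='pass': P(defective) = 0.2·0.1584 / (0.2·0.1584 + 0.25·0.8416) ≈ 0.1309
After an optical inspection='pass': P(defective) = 0.25·0.1309 / (0.25·0.1309 + 0.3·0.8691) ≈ 0.1115
After an optical inspection='fail': P(defective) = 0.75·0.1115 / (0.75·0.1115 + 0.7·0.8885) ≈ 0.1185
After an optical inspection='fail': P(defective) = 0.75·0.1185 / (0.75·0.1185 + 0.7·0.8815) ≈ 0.1259
After an optical inspection='pass': P(defective) = 0.25·0.1259 / (0.25·0.1259 + 0.3·0.8741) ≈ 0.1072

0.107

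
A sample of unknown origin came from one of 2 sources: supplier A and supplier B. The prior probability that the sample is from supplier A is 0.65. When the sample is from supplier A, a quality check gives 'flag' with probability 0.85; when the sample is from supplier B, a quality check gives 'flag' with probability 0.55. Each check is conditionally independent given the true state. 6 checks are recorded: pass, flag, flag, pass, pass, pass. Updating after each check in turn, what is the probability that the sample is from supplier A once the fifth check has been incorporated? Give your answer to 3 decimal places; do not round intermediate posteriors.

0.141

After 'pass': P(supplier A) = 0.15·0.6500 / (0.15·0.6500 + 0.45·0.3500) ≈ 0.3824
After 'flag': P(supplier A) = 0.85·0.3824 / (0.85·0.3824 + 0.55·0.6176) ≈ 0.4889
After 'flag': P(supplier A) = 0.85·0.4889 / (0.85·0.4889 + 0.55·0.5111) ≈ 0.5965
After 'pass': P(supplier A) = 0.15·0.5965 / (0.15·0.5965 + 0.45·0.4035) ≈ 0.3301
After 'pass': P(supplier A) = 0.15·0.3301 / (0.15·0.3301 + 0.45·0.6699) ≈ 0.1411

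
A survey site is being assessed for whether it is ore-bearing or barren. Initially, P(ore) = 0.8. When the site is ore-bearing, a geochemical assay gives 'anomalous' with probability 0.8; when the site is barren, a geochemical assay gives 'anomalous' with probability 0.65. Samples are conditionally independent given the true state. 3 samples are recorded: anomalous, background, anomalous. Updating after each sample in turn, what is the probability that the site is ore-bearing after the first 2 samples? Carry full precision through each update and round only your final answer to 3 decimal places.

After 'anomalous': P(ore) = 0.8·0.8000 / (0.8·0.8000 + 0.65·0.2000) ≈ 0.8312
After 'background': P(ore) = 0.2·0.8312 / (0.2·0.8312 + 0.35·0.1688) ≈ 0.7378

0.738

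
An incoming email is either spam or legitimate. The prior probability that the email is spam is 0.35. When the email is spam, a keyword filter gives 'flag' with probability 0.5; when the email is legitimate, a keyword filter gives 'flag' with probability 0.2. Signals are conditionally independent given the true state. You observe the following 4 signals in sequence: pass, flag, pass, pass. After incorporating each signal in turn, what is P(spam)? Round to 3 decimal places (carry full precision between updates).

After 'pass': P(spam) = 0.5·0.3500 / (0.5·0.3500 + 0.8·0.6500) ≈ 0.2518
After 'flag': P(spam) = 0.5·0.2518 / (0.5·0.2518 + 0.2·0.7482) ≈ 0.4569
After 'pass': P(spam) = 0.5·0.4569 / (0.5·0.4569 + 0.8·0.5431) ≈ 0.3446
After 'pass': P(spam) = 0.5·0.3446 / (0.5·0.3446 + 0.8·0.6554) ≈ 0.2474

0.247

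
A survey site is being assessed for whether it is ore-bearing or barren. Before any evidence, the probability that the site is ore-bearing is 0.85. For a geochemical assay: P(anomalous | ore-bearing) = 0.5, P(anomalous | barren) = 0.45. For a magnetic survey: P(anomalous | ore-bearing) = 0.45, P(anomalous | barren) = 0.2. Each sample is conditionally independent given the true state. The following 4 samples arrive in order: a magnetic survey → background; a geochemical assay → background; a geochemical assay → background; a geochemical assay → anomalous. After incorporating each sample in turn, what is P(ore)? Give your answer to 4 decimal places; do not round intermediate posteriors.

After a magnetic survey='background': P(ore) = 0.55·0.8500 / (0.55·0.8500 + 0.8·0.1500) ≈ 0.7957
After a geochemical assay='background': P(ore) = 0.5·0.7957 / (0.5·0.7957 + 0.55·0.2043) ≈ 0.7798
After a geochemical assay='background': P(ore) = 0.5·0.7798 / (0.5·0.7798 + 0.55·0.2202) ≈ 0.7630
After a geochemical assay='anomalous': P(ore) = 0.5·0.7630 / (0.5·0.7630 + 0.45·0.2370) ≈ 0.7815

0.7815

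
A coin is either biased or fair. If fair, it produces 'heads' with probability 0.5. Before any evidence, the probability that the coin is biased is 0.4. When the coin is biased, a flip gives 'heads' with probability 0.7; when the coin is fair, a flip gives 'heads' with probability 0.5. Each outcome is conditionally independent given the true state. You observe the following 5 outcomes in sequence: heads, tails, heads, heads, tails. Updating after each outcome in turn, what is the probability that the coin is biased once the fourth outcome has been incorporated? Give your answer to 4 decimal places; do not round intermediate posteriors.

0.5233

After 'heads': P(biased) = 0.7·0.4000 / (0.7·0.4000 + 0.5·0.6000) ≈ 0.4828
After 'tails': P(biased) = 0.3·0.4828 / (0.3·0.4828 + 0.5·0.5172) ≈ 0.3590
After 'heads': P(biased) = 0.7·0.3590 / (0.7·0.3590 + 0.5·0.6410) ≈ 0.4395
After 'heads': P(biased) = 0.7·0.4395 / (0.7·0.4395 + 0.5·0.5605) ≈ 0.5233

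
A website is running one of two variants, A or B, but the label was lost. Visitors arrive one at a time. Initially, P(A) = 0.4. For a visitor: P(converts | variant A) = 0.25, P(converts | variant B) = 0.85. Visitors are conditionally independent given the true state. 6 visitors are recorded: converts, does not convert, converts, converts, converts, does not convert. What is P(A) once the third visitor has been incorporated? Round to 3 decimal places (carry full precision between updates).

0.224

Each posterior becomes the prior for the next update.
After 'converts': P(A) = 0.25·0.4000 / (0.25·0.4000 + 0.85·0.6000) ≈ 0.1639
After 'does not convert': P(A) = 0.75·0.1639 / (0.75·0.1639 + 0.15·0.8361) ≈ 0.4950
After 'converts': P(A) = 0.25·0.4950 / (0.25·0.4950 + 0.85·0.5050) ≈ 0.2238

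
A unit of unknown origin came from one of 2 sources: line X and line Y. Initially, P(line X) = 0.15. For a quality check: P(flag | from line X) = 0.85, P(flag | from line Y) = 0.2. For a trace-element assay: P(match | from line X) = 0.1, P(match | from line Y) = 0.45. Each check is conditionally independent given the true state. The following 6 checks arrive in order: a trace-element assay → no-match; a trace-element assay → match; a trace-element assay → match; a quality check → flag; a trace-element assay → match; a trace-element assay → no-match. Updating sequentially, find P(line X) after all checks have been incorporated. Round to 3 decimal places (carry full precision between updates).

0.022

After a trace-element assay='no-match': P(line X) = 0.9·0.1500 / (0.9·0.1500 + 0.55·0.8500) ≈ 0.2241
After a trace-element assay='match': P(line X) = 0.1·0.2241 / (0.1·0.2241 + 0.45·0.7759) ≈ 0.0603
After a trace-element assay='match': P(line X) = 0.1·0.0603 / (0.1·0.0603 + 0.45·0.9397) ≈ 0.0141
After a quality check='flag': P(line X) = 0.85·0.0141 / (0.85·0.0141 + 0.2·0.9859) ≈ 0.0571
After a trace-element assay='match': P(line X) = 0.1·0.0571 / (0.1·0.0571 + 0.45·0.9429) ≈ 0.0133
After a trace-element assay='no-match': P(line X) = 0.9·0.0133 / (0.9·0.0133 + 0.55·0.9867) ≈ 0.0216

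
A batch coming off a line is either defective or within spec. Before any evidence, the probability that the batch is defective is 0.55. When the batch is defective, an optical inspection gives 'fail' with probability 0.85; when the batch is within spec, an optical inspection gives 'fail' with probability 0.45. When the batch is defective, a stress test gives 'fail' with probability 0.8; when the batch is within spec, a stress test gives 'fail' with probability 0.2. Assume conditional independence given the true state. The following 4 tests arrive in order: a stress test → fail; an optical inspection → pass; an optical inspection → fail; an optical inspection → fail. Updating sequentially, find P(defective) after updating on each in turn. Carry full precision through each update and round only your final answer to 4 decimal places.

After a stress test='fail': P(defective) = 0.8·0.5500 / (0.8·0.5500 + 0.2·0.4500) ≈ 0.8302
After an optical inspection='pass': P(defective) = 0.15·0.8302 / (0.15·0.8302 + 0.55·0.1698) ≈ 0.5714
After an optical inspection='fail': P(defective) = 0.85·0.5714 / (0.85·0.5714 + 0.45·0.4286) ≈ 0.7158
After an optical inspection='fail': P(defective) = 0.85·0.7158 / (0.85·0.7158 + 0.45·0.2842) ≈ 0.8263

0.8263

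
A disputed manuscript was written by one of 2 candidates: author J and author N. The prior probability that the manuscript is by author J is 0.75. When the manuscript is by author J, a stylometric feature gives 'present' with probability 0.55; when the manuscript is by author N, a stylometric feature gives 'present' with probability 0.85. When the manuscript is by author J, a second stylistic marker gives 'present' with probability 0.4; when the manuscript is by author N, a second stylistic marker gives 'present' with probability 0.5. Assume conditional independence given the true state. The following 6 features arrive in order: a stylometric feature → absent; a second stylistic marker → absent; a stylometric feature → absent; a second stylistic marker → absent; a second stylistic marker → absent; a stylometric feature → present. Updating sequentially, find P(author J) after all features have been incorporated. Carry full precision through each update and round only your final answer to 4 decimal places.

Apply Bayes' rule sequentially, carrying P(author J) forward.
After a stylometric feature='absent': P(author J) = 0.45·0.7500 / (0.45·0.7500 + 0.15·0.2500) ≈ 0.9000
After a second stylistic marker='absent': P(author J) = 0.6·0.9000 / (0.6·0.9000 + 0.5·0.1000) ≈ 0.9153
After a stylometric feature='absent': P(author J) = 0.45·0.9153 / (0.45·0.9153 + 0.15·0.0847) ≈ 0.9701
After a second stylistic marker='absent': P(author J) = 0.6·0.9701 / (0.6·0.9701 + 0.5·0.0299) ≈ 0.9749
After a second stylistic marker='absent': P(author J) = 0.6·0.9749 / (0.6·0.9749 + 0.5·0.0251) ≈ 0.9790
After a stylometric feature='present': P(author J) = 0.55·0.9790 / (0.55·0.9790 + 0.85·0.0210) ≈ 0.9679

0.9679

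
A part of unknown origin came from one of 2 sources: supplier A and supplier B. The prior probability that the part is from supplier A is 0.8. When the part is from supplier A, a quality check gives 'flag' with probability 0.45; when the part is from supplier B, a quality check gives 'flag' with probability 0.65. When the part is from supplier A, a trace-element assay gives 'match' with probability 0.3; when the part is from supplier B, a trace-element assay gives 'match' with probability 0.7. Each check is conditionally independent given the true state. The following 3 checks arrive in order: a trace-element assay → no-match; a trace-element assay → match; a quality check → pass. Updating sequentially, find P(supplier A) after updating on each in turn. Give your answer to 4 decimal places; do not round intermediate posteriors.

Each posterior becomes the prior for the next update.
After a trace-element assay='no-match': P(supplier A) = 0.7·0.8000 / (0.7·0.8000 + 0.3·0.2000) ≈ 0.9032
After a trace-element assay='match': P(supplier A) = 0.3·0.9032 / (0.3·0.9032 + 0.7·0.0968) ≈ 0.8000
After a quality check='pass': P(supplier A) = 0.55·0.8000 / (0.55·0.8000 + 0.35·0.2000) ≈ 0.8627

0.8627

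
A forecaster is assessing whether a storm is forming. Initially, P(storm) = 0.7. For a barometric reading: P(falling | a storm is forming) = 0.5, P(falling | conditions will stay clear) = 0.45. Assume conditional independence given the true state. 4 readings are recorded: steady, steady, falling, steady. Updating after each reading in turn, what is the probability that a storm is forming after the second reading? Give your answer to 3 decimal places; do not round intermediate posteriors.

After 'steady': P(storm) = 0.5·0.7000 / (0.5·0.7000 + 0.55·0.3000) ≈ 0.6796
After 'steady': P(storm) = 0.5·0.6796 / (0.5·0.6796 + 0.55·0.3204) ≈ 0.6585

0.659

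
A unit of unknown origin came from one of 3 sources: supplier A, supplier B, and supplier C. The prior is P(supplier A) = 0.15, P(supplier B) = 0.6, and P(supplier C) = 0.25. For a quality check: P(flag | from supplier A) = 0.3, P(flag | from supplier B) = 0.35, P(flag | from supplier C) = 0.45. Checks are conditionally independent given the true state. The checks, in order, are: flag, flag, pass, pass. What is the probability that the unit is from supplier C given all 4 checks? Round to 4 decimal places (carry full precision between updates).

0.2890

Each posterior becomes the prior for the next update.
After 'flag': normaliser = 0.3·0.1500 + 0.35·0.6000 + 0.45·0.2500; P(supplier A) ≈ 0.1224, P(supplier B) ≈ 0.5714, P(supplier C) ≈ 0.3061
After 'flag': normaliser = 0.3·0.1224 + 0.35·0.5714 + 0.45·0.3061; P(supplier A) ≈ 0.0981, P(supplier B) ≈ 0.5341, P(supplier C) ≈ 0.3678
After 'pass': normaliser = 0.7·0.0981 + 0.65·0.5341 + 0.55·0.3678; P(supplier A) ≈ 0.1111, P(supplier B) ≈ 0.5616, P(supplier C) ≈ 0.3273
After 'pass': normaliser = 0.7·0.1111 + 0.65·0.5616 + 0.55·0.3273; P(supplier A) ≈ 0.1249, P(supplier B) ≈ 0.5861, P(supplier C) ≈ 0.2890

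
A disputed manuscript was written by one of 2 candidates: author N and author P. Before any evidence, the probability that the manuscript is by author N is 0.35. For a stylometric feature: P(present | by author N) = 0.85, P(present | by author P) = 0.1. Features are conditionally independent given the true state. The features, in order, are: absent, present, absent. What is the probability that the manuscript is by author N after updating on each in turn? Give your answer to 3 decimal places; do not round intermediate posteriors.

Each posterior becomes the prior for the next update.
After 'absent': P(author N) = 0.15·0.3500 / (0.15·0.3500 + 0.9·0.6500) ≈ 0.0824
After 'present': P(author N) = 0.85·0.0824 / (0.85·0.0824 + 0.1·0.9176) ≈ 0.4327
After 'absent': P(author N) = 0.15·0.4327 / (0.15·0.4327 + 0.9·0.5673) ≈ 0.1128

0.113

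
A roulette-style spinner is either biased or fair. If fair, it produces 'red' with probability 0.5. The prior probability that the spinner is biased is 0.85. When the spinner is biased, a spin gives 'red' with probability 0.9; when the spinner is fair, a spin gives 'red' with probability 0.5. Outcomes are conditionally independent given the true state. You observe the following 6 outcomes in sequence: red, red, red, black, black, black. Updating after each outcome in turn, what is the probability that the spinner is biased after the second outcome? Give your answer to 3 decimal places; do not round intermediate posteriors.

After 'red': P(biased) = 0.9·0.8500 / (0.9·0.8500 + 0.5·0.1500) ≈ 0.9107
After 'red': P(biased) = 0.9·0.9107 / (0.9·0.9107 + 0.5·0.0893) ≈ 0.9483

0.948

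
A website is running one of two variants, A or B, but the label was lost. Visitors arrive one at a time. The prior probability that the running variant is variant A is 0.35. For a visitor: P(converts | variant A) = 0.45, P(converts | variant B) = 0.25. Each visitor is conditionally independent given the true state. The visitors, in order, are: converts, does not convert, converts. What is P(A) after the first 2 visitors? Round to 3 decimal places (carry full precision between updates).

After 'converts': P(A) = 0.45·0.3500 / (0.45·0.3500 + 0.25·0.6500) ≈ 0.4922
After 'does not convert': P(A) = 0.55·0.4922 / (0.55·0.4922 + 0.75·0.5078) ≈ 0.4155

0.415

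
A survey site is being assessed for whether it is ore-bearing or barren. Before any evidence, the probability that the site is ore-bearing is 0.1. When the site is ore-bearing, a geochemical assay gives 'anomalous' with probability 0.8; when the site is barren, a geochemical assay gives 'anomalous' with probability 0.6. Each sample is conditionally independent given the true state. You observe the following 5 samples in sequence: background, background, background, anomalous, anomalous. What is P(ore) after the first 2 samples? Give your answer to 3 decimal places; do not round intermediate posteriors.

After 'background': P(ore) = 0.2·0.1000 / (0.2·0.1000 + 0.4·0.9000) ≈ 0.0526
After 'background': P(ore) = 0.2·0.0526 / (0.2·0.0526 + 0.4·0.9474) ≈ 0.0270

0.027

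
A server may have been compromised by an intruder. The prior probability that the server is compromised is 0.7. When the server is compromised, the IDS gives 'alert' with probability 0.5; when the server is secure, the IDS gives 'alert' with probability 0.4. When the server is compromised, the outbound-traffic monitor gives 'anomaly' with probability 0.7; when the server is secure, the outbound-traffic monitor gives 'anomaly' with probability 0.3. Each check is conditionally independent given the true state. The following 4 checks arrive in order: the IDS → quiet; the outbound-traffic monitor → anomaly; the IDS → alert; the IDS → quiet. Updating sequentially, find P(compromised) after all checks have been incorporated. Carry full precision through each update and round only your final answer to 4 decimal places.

0.8254

Each posterior becomes the prior for the next update.
After the IDS='quiet': P(compromised) = 0.5·0.7000 / (0.5·0.7000 + 0.6·0.3000) ≈ 0.6604
After the outbound-traffic monitor='anomaly': P(compromised) = 0.7·0.6604 / (0.7·0.6604 + 0.3·0.3396) ≈ 0.8194
After the IDS='alert': P(compromised) = 0.5·0.8194 / (0.5·0.8194 + 0.4·0.1806) ≈ 0.8501
After the IDS='quiet': P(compromised) = 0.5·0.8501 / (0.5·0.8501 + 0.6·0.1499) ≈ 0.8254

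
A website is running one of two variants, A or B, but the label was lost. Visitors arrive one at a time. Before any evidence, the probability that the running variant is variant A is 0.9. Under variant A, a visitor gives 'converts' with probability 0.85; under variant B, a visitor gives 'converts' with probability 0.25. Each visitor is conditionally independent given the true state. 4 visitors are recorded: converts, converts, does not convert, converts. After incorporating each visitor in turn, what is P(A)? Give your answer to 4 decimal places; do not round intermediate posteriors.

After 'converts': P(A) = 0.85·0.9000 / (0.85·0.9000 + 0.25·0.1000) ≈ 0.9684
After 'converts': P(A) = 0.85·0.9684 / (0.85·0.9684 + 0.25·0.0316) ≈ 0.9905
After 'does not convert': P(A) = 0.15·0.9905 / (0.15·0.9905 + 0.75·0.0095) ≈ 0.9541
After 'converts': P(A) = 0.85·0.9541 / (0.85·0.9541 + 0.25·0.0459) ≈ 0.9861

0.9861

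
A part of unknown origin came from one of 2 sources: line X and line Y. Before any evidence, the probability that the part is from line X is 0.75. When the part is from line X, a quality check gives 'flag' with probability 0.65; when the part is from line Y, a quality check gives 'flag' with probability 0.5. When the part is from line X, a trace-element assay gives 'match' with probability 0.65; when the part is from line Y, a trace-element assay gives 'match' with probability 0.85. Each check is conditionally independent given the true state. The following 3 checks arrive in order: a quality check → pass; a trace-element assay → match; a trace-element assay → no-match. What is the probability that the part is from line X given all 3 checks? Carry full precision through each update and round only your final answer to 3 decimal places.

0.789

After a quality check='pass': P(line X) = 0.35·0.7500 / (0.35·0.7500 + 0.5·0.2500) ≈ 0.6774
After a trace-element assay='match': P(line X) = 0.65·0.6774 / (0.65·0.6774 + 0.85·0.3226) ≈ 0.6163
After a trace-element assay='no-match': P(line X) = 0.35·0.6163 / (0.35·0.6163 + 0.15·0.3837) ≈ 0.7893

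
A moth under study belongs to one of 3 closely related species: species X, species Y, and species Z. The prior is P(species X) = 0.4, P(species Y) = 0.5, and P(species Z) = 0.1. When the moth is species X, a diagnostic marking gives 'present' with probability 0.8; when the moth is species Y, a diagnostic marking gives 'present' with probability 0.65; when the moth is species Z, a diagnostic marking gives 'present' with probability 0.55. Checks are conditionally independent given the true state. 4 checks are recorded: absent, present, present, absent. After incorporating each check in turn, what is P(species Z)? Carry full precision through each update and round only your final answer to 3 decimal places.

0.145

Apply Bayes' rule sequentially, carrying P(species Z) forward.
After 'absent': normaliser = 0.2·0.4000 + 0.35·0.5000 + 0.45·0.1000; P(species X) ≈ 0.2667, P(species Y) ≈ 0.5833, P(species Z) ≈ 0.1500
After 'present': normaliser = 0.8·0.2667 + 0.65·0.5833 + 0.55·0.1500; P(species X) ≈ 0.3160, P(species Y) ≈ 0.5617, P(species Z) ≈ 0.1222
After 'present': normaliser = 0.8·0.3160 + 0.65·0.5617 + 0.55·0.1222; P(species X) ≈ 0.3690, P(species Y) ≈ 0.5329, P(species Z) ≈ 0.0981
After 'absent': normaliser = 0.2·0.3690 + 0.35·0.5329 + 0.45·0.0981; P(species X) ≈ 0.2424, P(species Y) ≈ 0.6126, P(species Z) ≈ 0.1450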